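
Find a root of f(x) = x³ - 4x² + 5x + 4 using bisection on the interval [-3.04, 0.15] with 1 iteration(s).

f(x) = x³ - 4x² + 5x + 4
Initial interval: [-3.04, 0.15]

Iteration 1:
  c_1 = (-3.040000 + 0.150000)/2 = -1.445000
  f(c_1) = f(-1.445000) = -14.594296
  f(a) × f(c) ≥ 0, new interval: [-1.445000, 0.150000]

After 1 iteration(s), the approximation is c_1 = -1.445000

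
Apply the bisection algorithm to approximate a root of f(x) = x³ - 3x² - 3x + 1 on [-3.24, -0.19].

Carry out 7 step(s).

f(x) = x³ - 3x² - 3x + 1
Initial interval: [-3.24, -0.19]

Iteration 1:
  c_1 = (-3.240000 + (-0.190000))/2 = -1.715000
  f(c_1) = f(-1.715000) = -7.722876
  f(a) × f(c) ≥ 0, new interval: [-1.715000, -0.190000]
Iteration 2:
  c_2 = (-1.715000 + (-0.190000))/2 = -0.952500
  f(c_2) = f(-0.952500) = 0.271570
  f(a) × f(c) < 0, new interval: [-1.715000, -0.952500]
Iteration 3:
  c_3 = (-1.715000 + (-0.952500))/2 = -1.333750
  f(c_3) = f(-1.333750) = -2.708010
  f(a) × f(c) ≥ 0, new interval: [-1.333750, -0.952500]
Iteration 4:
  c_4 = (-1.333750 + (-0.952500))/2 = -1.143125
  f(c_4) = f(-1.143125) = -0.984590
  f(a) × f(c) ≥ 0, new interval: [-1.143125, -0.952500]
Iteration 5:
  c_5 = (-1.143125 + (-0.952500))/2 = -1.047813
  f(c_5) = f(-1.047813) = -0.300701
  f(a) × f(c) ≥ 0, new interval: [-1.047813, -0.952500]
Iteration 6:
  c_6 = (-1.047813 + (-0.952500))/2 = -1.000156
  f(c_6) = f(-1.000156) = -0.000938
  f(a) × f(c) ≥ 0, new interval: [-1.000156, -0.952500]
Iteration 7:
  c_7 = (-1.000156 + (-0.952500))/2 = -0.976328
  f(c_7) = f(-0.976328) = 0.138682
  f(a) × f(c) < 0, new interval: [-1.000156, -0.976328]

After 7 iteration(s), the approximation is c_7 = -0.976328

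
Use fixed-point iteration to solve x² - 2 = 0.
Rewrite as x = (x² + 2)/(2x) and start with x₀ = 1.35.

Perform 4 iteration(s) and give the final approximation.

Equation: x² - 2 = 0
Fixed-point form: x = (x² + 2)/(2x)
x₀ = 1.35

x_1 = g(1.350000) = 1.415741
x_2 = g(1.415741) = 1.414214
x_3 = g(1.414214) = 1.414214
x_4 = g(1.414214) = 1.414214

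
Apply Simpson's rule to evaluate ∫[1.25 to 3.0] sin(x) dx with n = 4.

f(x) = sin(x)
a = 1.25, b = 3.0, n = 4
h = (b - a)/n = 0.437500

Simpson's rule: (h/3)[f(x₀) + 4f(x₁) + 2f(x₂) + ... + f(xₙ)]

x_0 = 1.2500, f(x_0) = 0.948985, coefficient = 1
x_1 = 1.6875, f(x_1) = 0.993198, coefficient = 4
x_2 = 2.1250, f(x_2) = 0.850320, coefficient = 2
x_3 = 2.5625, f(x_3) = 0.547265, coefficient = 4
x_4 = 3.0000, f(x_4) = 0.141120, coefficient = 1

I ≈ (0.437500/3) × 8.952595 = 1.305587
Exact value: 1.305315
Error: 0.000272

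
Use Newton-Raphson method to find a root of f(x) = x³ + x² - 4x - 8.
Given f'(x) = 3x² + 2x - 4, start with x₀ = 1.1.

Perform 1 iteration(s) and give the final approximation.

f(x) = x³ + x² - 4x - 8
f'(x) = 3x² + 2x - 4
x₀ = 1.1

Newton-Raphson formula: x_{n+1} = x_n - f(x_n)/f'(x_n)

Iteration 1:
  f(1.100000) = -9.859000
  f'(1.100000) = 1.830000
  x_1 = 1.100000 - (-9.859000)/1.830000 = 6.487432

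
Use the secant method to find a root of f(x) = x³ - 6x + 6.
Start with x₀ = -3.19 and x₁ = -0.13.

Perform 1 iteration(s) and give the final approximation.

f(x) = x³ - 6x + 6
x₀ = -3.19, x₁ = -0.13

Secant formula: x_{n+1} = x_n - f(x_n)(x_n - x_{n-1})/(f(x_n) - f(x_{n-1}))

Iteration 1:
  f(-3.190000) = -7.321759
  f(-0.130000) = 6.777803
  x_2 = -0.130000 - 6.777803×(-0.130000 - (-3.190000))/(6.777803 - (-7.321759))
       = -1.600973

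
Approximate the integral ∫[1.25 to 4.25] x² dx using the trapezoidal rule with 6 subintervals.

f(x) = x²
a = 1.25, b = 4.25, n = 6
h = (b - a)/n = 0.500000

Trapezoidal rule: (h/2)[f(x₀) + 2f(x₁) + 2f(x₂) + ... + f(xₙ)]

x_0 = 1.2500, f(x_0) = 1.562500, coefficient = 1
x_1 = 1.7500, f(x_1) = 3.062500, coefficient = 2
x_2 = 2.2500, f(x_2) = 5.062500, coefficient = 2
x_3 = 2.7500, f(x_3) = 7.562500, coefficient = 2
x_4 = 3.2500, f(x_4) = 10.562500, coefficient = 2
x_5 = 3.7500, f(x_5) = 14.062500, coefficient = 2
x_6 = 4.2500, f(x_6) = 18.062500, coefficient = 1

I ≈ (0.500000/2) × 100.250000 = 25.062500
Exact value: 24.937500
Error: 0.125000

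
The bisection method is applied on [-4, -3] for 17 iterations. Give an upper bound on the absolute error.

Bisection error bound: |error| ≤ (b-a)/2^n
|error| ≤ (-3 - (-4))/2^17 = 1/2^17
|error| ≤ 0.0000076294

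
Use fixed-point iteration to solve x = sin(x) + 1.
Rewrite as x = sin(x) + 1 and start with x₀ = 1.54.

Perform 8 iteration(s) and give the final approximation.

Equation: x = sin(x) + 1
Fixed-point form: x = sin(x) + 1
x₀ = 1.54

x_1 = g(1.540000) = 1.999526
x_2 = g(1.999526) = 1.909495
x_3 = g(1.909495) = 1.943188
x_4 = g(1.943188) = 1.931460
x_5 = g(1.931460) = 1.935663
x_6 = g(1.935663) = 1.934171
x_7 = g(1.934171) = 1.934703
x_8 = g(1.934703) = 1.934514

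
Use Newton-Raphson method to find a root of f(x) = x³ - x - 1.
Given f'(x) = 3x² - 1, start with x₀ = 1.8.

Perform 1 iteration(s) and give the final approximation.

f(x) = x³ - x - 1
f'(x) = 3x² - 1
x₀ = 1.8

Newton-Raphson formula: x_{n+1} = x_n - f(x_n)/f'(x_n)

Iteration 1:
  f(1.800000) = 3.032000
  f'(1.800000) = 8.720000
  x_1 = 1.800000 - 3.032000/8.720000 = 1.452294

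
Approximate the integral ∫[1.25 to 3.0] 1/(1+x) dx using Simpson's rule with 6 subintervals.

f(x) = 1/(1+x)
a = 1.25, b = 3.0, n = 6
h = (b - a)/n = 0.291667

Simpson's rule: (h/3)[f(x₀) + 4f(x₁) + 2f(x₂) + ... + f(xₙ)]

x_0 = 1.2500, f(x_0) = 0.444444, coefficient = 1
x_1 = 1.5417, f(x_1) = 0.393443, coefficient = 4
x_2 = 1.8333, f(x_2) = 0.352941, coefficient = 2
x_3 = 2.1250, f(x_3) = 0.320000, coefficient = 4
x_4 = 2.4167, f(x_4) = 0.292683, coefficient = 2
x_5 = 2.7083, f(x_5) = 0.269663, coefficient = 4
x_6 = 3.0000, f(x_6) = 0.250000, coefficient = 1

I ≈ (0.291667/3) × 5.918115 = 0.575372
Exact value: 0.575364
Error: 0.000008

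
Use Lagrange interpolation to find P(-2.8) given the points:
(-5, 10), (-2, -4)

Lagrange interpolation formula:
P(x) = Σ yᵢ × Lᵢ(x)
where Lᵢ(x) = Π_{j≠i} (x - xⱼ)/(xᵢ - xⱼ)

L_0(-2.8) = (-2.8 - (-2))/(-5 - (-2)) = 0.266667
L_1(-2.8) = (-2.8 - (-5))/(-2 - (-5)) = 0.733333

P(-2.8) = 10×L_0(-2.8) + (-4)×L_1(-2.8)
P(-2.8) = -0.266667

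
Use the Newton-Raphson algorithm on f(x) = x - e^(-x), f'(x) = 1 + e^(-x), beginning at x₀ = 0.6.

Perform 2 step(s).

f(x) = x - e^(-x)
f'(x) = 1 + e^(-x)
x₀ = 0.6

Newton-Raphson formula: x_{n+1} = x_n - f(x_n)/f'(x_n)

Iteration 1:
  f(0.600000) = 0.051188
  f'(0.600000) = 1.548812
  x_1 = 0.600000 - 0.051188/1.548812 = 0.566950
Iteration 2:
  f(0.566950) = -0.000303
  f'(0.566950) = 1.567253
  x_2 = 0.566950 - (-0.000303)/1.567253 = 0.567143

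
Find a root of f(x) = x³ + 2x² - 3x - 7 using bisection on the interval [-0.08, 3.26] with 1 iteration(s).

f(x) = x³ + 2x² - 3x - 7
Initial interval: [-0.08, 3.26]

Iteration 1:
  c_1 = (-0.080000 + 3.260000)/2 = 1.590000
  f(c_1) = f(1.590000) = -2.694121
  f(a) × f(c) ≥ 0, new interval: [1.590000, 3.260000]

After 1 iteration(s), the approximation is c_1 = 1.590000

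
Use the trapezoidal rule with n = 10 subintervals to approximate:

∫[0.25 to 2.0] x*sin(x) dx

f(x) = x*sin(x)
a = 0.25, b = 2.0, n = 10
h = (b - a)/n = 0.175000

Trapezoidal rule: (h/2)[f(x₀) + 2f(x₁) + 2f(x₂) + ... + f(xₙ)]

x_0 = 0.2500, f(x_0) = 0.061851, coefficient = 1
x_1 = 0.4250, f(x_1) = 0.175236, coefficient = 2
x_2 = 0.6000, f(x_2) = 0.338785, coefficient = 2
x_3 = 0.7750, f(x_3) = 0.542280, coefficient = 2
x_4 = 0.9500, f(x_4) = 0.772745, coefficient = 2
x_5 = 1.1250, f(x_5) = 1.015051, coefficient = 2
x_6 = 1.3000, f(x_6) = 1.252626, coefficient = 2
x_7 = 1.4750, f(x_7) = 1.468237, coefficient = 2
x_8 = 1.6500, f(x_8) = 1.644827, coefficient = 2
x_9 = 1.8250, f(x_9) = 1.766352, coefficient = 2
x_10 = 2.0000, f(x_10) = 1.818595, coefficient = 1

I ≈ (0.175000/2) × 19.832724 = 1.735363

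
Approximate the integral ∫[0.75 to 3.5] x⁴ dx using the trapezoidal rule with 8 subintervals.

f(x) = x⁴
a = 0.75, b = 3.5, n = 8
h = (b - a)/n = 0.343750

Trapezoidal rule: (h/2)[f(x₀) + 2f(x₁) + 2f(x₂) + ... + f(xₙ)]

x_0 = 0.7500, f(x_0) = 0.316406, coefficient = 1
x_1 = 1.0938, f(x_1) = 1.431108, coefficient = 2
x_2 = 1.4375, f(x_2) = 4.270035, coefficient = 2
x_3 = 1.7812, f(x_3) = 10.066987, coefficient = 2
x_4 = 2.1250, f(x_4) = 20.390869, coefficient = 2
x_5 = 2.4688, f(x_5) = 37.145692, coefficient = 2
x_6 = 2.8125, f(x_6) = 62.570572, coefficient = 2
x_7 = 3.1562, f(x_7) = 99.239732, coefficient = 2
x_8 = 3.5000, f(x_8) = 150.062500, coefficient = 1

I ≈ (0.343750/2) × 620.608894 = 106.667154
Exact value: 104.996289
Error: 1.670865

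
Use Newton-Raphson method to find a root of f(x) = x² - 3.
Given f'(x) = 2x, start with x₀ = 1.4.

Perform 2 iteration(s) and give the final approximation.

f(x) = x² - 3
f'(x) = 2x
x₀ = 1.4

Newton-Raphson formula: x_{n+1} = x_n - f(x_n)/f'(x_n)

Iteration 1:
  f(1.400000) = -1.040000
  f'(1.400000) = 2.800000
  x_1 = 1.400000 - (-1.040000)/2.800000 = 1.771429
Iteration 2:
  f(1.771429) = 0.137959
  f'(1.771429) = 3.542857
  x_2 = 1.771429 - 0.137959/3.542857 = 1.732488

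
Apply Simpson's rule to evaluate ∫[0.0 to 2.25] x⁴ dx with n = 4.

f(x) = x⁴
a = 0.0, b = 2.25, n = 4
h = (b - a)/n = 0.562500

Simpson's rule: (h/3)[f(x₀) + 4f(x₁) + 2f(x₂) + ... + f(xₙ)]

x_0 = 0.0000, f(x_0) = 0.000000, coefficient = 1
x_1 = 0.5625, f(x_1) = 0.100113, coefficient = 4
x_2 = 1.1250, f(x_2) = 1.601807, coefficient = 2
x_3 = 1.6875, f(x_3) = 8.109146, coefficient = 4
x_4 = 2.2500, f(x_4) = 25.628906, coefficient = 1

I ≈ (0.562500/3) × 61.669556 = 11.563042
Exact value: 11.533008
Error: 0.030034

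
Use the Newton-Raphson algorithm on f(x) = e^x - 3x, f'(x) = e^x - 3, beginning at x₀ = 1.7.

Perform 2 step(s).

f(x) = e^x - 3x
f'(x) = e^x - 3
x₀ = 1.7

Newton-Raphson formula: x_{n+1} = x_n - f(x_n)/f'(x_n)

Iteration 1:
  f(1.700000) = 0.373947
  f'(1.700000) = 2.473947
  x_1 = 1.700000 - 0.373947/2.473947 = 1.548846
Iteration 2:
  f(1.548846) = 0.059498
  f'(1.548846) = 1.706036
  x_2 = 1.548846 - 0.059498/1.706036 = 1.513971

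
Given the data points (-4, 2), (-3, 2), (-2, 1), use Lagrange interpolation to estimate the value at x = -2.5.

Lagrange interpolation formula:
P(x) = Σ yᵢ × Lᵢ(x)
where Lᵢ(x) = Π_{j≠i} (x - xⱼ)/(xᵢ - xⱼ)

L_0(-2.5) = (-2.5 - (-3))/(-4 - (-3)) × (-2.5 - (-2))/(-4 - (-2)) = -0.125000
L_1(-2.5) = (-2.5 - (-4))/(-3 - (-4)) × (-2.5 - (-2))/(-3 - (-2)) = 0.750000
L_2(-2.5) = (-2.5 - (-4))/(-2 - (-4)) × (-2.5 - (-3))/(-2 - (-3)) = 0.375000

P(-2.5) = 2×L_0(-2.5) + 2×L_1(-2.5) + 1×L_2(-2.5)
P(-2.5) = 1.625000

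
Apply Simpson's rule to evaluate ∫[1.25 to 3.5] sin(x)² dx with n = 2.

f(x) = sin(x)²
a = 1.25, b = 3.5, n = 2
h = (b - a)/n = 1.125000

Simpson's rule: (h/3)[f(x₀) + 4f(x₁) + 2f(x₂) + ... + f(xₙ)]

x_0 = 1.2500, f(x_0) = 0.900572, coefficient = 1
x_1 = 2.3750, f(x_1) = 0.481199, coefficient = 4
x_2 = 3.5000, f(x_2) = 0.123049, coefficient = 1

I ≈ (1.125000/3) × 2.948416 = 1.105656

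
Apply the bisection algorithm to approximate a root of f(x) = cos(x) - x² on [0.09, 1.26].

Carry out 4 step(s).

f(x) = cos(x) - x²
Initial interval: [0.09, 1.26]

Iteration 1:
  c_1 = (0.090000 + 1.260000)/2 = 0.675000
  f(c_1) = f(0.675000) = 0.325082
  f(a) × f(c) ≥ 0, new interval: [0.675000, 1.260000]
Iteration 2:
  c_2 = (0.675000 + 1.260000)/2 = 0.967500
  f(c_2) = f(0.967500) = -0.368696
  f(a) × f(c) < 0, new interval: [0.675000, 0.967500]
Iteration 3:
  c_3 = (0.675000 + 0.967500)/2 = 0.821250
  f(c_3) = f(0.821250) = 0.006855
  f(a) × f(c) ≥ 0, new interval: [0.821250, 0.967500]
Iteration 4:
  c_4 = (0.821250 + 0.967500)/2 = 0.894375
  f(c_4) = f(0.894375) = -0.173900
  f(a) × f(c) < 0, new interval: [0.821250, 0.894375]

After 4 iteration(s), the approximation is c_4 = 0.894375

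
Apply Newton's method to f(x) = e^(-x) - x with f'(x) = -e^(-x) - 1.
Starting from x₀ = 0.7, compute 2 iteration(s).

f(x) = e^(-x) - x
f'(x) = -e^(-x) - 1
x₀ = 0.7

Newton-Raphson formula: x_{n+1} = x_n - f(x_n)/f'(x_n)

Iteration 1:
  f(0.700000) = -0.203415
  f'(0.700000) = -1.496585
  x_1 = 0.700000 - (-0.203415)/(-1.496585) = 0.564081
Iteration 2:
  f(0.564081) = 0.004802
  f'(0.564081) = -1.568883
  x_2 = 0.564081 - 0.004802/(-1.568883) = 0.567142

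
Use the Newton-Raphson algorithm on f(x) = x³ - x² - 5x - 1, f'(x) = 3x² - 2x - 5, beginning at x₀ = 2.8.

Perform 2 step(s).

f(x) = x³ - x² - 5x - 1
f'(x) = 3x² - 2x - 5
x₀ = 2.8

Newton-Raphson formula: x_{n+1} = x_n - f(x_n)/f'(x_n)

Iteration 1:
  f(2.800000) = -0.888000
  f'(2.800000) = 12.920000
  x_1 = 2.800000 - (-0.888000)/12.920000 = 2.868731
Iteration 2:
  f(2.868731) = 0.035282
  f'(2.868731) = 13.951385
  x_2 = 2.868731 - 0.035282/13.951385 = 2.866202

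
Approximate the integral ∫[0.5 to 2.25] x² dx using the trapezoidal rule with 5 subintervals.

f(x) = x²
a = 0.5, b = 2.25, n = 5
h = (b - a)/n = 0.350000

Trapezoidal rule: (h/2)[f(x₀) + 2f(x₁) + 2f(x₂) + ... + f(xₙ)]

x_0 = 0.5000, f(x_0) = 0.250000, coefficient = 1
x_1 = 0.8500, f(x_1) = 0.722500, coefficient = 2
x_2 = 1.2000, f(x_2) = 1.440000, coefficient = 2
x_3 = 1.5500, f(x_3) = 2.402500, coefficient = 2
x_4 = 1.9000, f(x_4) = 3.610000, coefficient = 2
x_5 = 2.2500, f(x_5) = 5.062500, coefficient = 1

I ≈ (0.350000/2) × 21.662500 = 3.790937
Exact value: 3.755208
Error: 0.035729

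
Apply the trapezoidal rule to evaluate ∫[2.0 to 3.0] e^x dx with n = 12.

f(x) = e^x
a = 2.0, b = 3.0, n = 12
h = (b - a)/n = 0.083333

Trapezoidal rule: (h/2)[f(x₀) + 2f(x₁) + 2f(x₂) + ... + f(xₙ)]

x_0 = 2.0000, f(x_0) = 7.389056, coefficient = 1
x_1 = 2.0833, f(x_1) = 8.031195, coefficient = 2
x_2 = 2.1667, f(x_2) = 8.729138, coefficient = 2
x_3 = 2.2500, f(x_3) = 9.487736, coefficient = 2
x_4 = 2.3333, f(x_4) = 10.312259, coefficient = 2
x_5 = 2.4167, f(x_5) = 11.208436, coefficient = 2
x_6 = 2.5000, f(x_6) = 12.182494, coefficient = 2
x_7 = 2.5833, f(x_7) = 13.241202, coefficient = 2
x_8 = 2.6667, f(x_8) = 14.391916, coefficient = 2
x_9 = 2.7500, f(x_9) = 15.642632, coefficient = 2
x_10 = 2.8333, f(x_10) = 17.002040, coefficient = 2
x_11 = 2.9167, f(x_11) = 18.479586, coefficient = 2
x_12 = 3.0000, f(x_12) = 20.085537, coefficient = 1

I ≈ (0.083333/2) × 304.891859 = 12.703827
Exact value: 12.696481
Error: 0.007347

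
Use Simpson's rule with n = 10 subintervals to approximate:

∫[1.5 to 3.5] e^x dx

f(x) = e^x
a = 1.5, b = 3.5, n = 10
h = (b - a)/n = 0.200000

Simpson's rule: (h/3)[f(x₀) + 4f(x₁) + 2f(x₂) + ... + f(xₙ)]

x_0 = 1.5000, f(x_0) = 4.481689, coefficient = 1
x_1 = 1.7000, f(x_1) = 5.473947, coefficient = 4
x_2 = 1.9000, f(x_2) = 6.685894, coefficient = 2
x_3 = 2.1000, f(x_3) = 8.166170, coefficient = 4
x_4 = 2.3000, f(x_4) = 9.974182, coefficient = 2
x_5 = 2.5000, f(x_5) = 12.182494, coefficient = 4
x_6 = 2.7000, f(x_6) = 14.879732, coefficient = 2
x_7 = 2.9000, f(x_7) = 18.174145, coefficient = 4
x_8 = 3.1000, f(x_8) = 22.197951, coefficient = 2
x_9 = 3.3000, f(x_9) = 27.112639, coefficient = 4
x_10 = 3.5000, f(x_10) = 33.115452, coefficient = 1

I ≈ (0.200000/3) × 429.510243 = 28.634016
Exact value: 28.633763
Error: 0.000253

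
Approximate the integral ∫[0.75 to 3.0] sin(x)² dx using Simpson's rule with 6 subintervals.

f(x) = sin(x)²
a = 0.75, b = 3.0, n = 6
h = (b - a)/n = 0.375000

Simpson's rule: (h/3)[f(x₀) + 4f(x₁) + 2f(x₂) + ... + f(xₙ)]

x_0 = 0.7500, f(x_0) = 0.464631, coefficient = 1
x_1 = 1.1250, f(x_1) = 0.814087, coefficient = 4
x_2 = 1.5000, f(x_2) = 0.994996, coefficient = 2
x_3 = 1.8750, f(x_3) = 0.910280, coefficient = 4
x_4 = 2.2500, f(x_4) = 0.605398, coefficient = 2
x_5 = 2.6250, f(x_5) = 0.243957, coefficient = 4
x_6 = 3.0000, f(x_6) = 0.019915, coefficient = 1

I ≈ (0.375000/3) × 11.558630 = 1.444829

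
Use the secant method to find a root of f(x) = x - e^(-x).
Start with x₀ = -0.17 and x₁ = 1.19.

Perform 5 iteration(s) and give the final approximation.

f(x) = x - e^(-x)
x₀ = -0.17, x₁ = 1.19

Secant formula: x_{n+1} = x_n - f(x_n)(x_n - x_{n-1})/(f(x_n) - f(x_{n-1}))

Iteration 1:
  f(-0.170000) = -1.355305
  f(1.190000) = 0.885779
  x_2 = 1.190000 - 0.885779×(1.190000 - (-0.170000))/(0.885779 - (-1.355305))
       = 0.652466
Iteration 2:
  f(1.190000) = 0.885779
  f(0.652466) = 0.131706
  x_3 = 0.652466 - 0.131706×(0.652466 - 1.190000)/(0.131706 - 0.885779)
       = 0.558581
Iteration 3:
  f(0.652466) = 0.131706
  f(0.558581) = -0.013440
  x_4 = 0.558581 - (-0.013440)×(0.558581 - 0.652466)/(-0.013440 - 0.131706)
       = 0.567274
Iteration 4:
  f(0.558581) = -0.013440
  f(0.567274) = 0.000205
  x_5 = 0.567274 - 0.000205×(0.567274 - 0.558581)/(0.000205 - (-0.013440))
       = 0.567143
Iteration 5:
  f(0.567274) = 0.000205
  f(0.567143) = 0.000000
  x_6 = 0.567143 - 0.000000×(0.567143 - 0.567274)/(0.000000 - 0.000205)
       = 0.567143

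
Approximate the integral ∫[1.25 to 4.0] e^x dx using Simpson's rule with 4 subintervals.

f(x) = e^x
a = 1.25, b = 4.0, n = 4
h = (b - a)/n = 0.687500

Simpson's rule: (h/3)[f(x₀) + 4f(x₁) + 2f(x₂) + ... + f(xₙ)]

x_0 = 1.2500, f(x_0) = 3.490343, coefficient = 1
x_1 = 1.9375, f(x_1) = 6.941376, coefficient = 4
x_2 = 2.6250, f(x_2) = 13.804574, coefficient = 2
x_3 = 3.3125, f(x_3) = 27.453674, coefficient = 4
x_4 = 4.0000, f(x_4) = 54.598150, coefficient = 1

I ≈ (0.687500/3) × 223.277840 = 51.167838
Exact value: 51.107807
Error: 0.060031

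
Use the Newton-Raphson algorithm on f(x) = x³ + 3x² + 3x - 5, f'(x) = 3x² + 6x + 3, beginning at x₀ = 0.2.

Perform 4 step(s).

f(x) = x³ + 3x² + 3x - 5
f'(x) = 3x² + 6x + 3
x₀ = 0.2

Newton-Raphson formula: x_{n+1} = x_n - f(x_n)/f'(x_n)

Iteration 1:
  f(0.200000) = -4.272000
  f'(0.200000) = 4.320000
  x_1 = 0.200000 - (-4.272000)/4.320000 = 1.188889
Iteration 2:
  f(1.188889) = 4.487480
  f'(1.188889) = 14.373704
  x_2 = 1.188889 - 4.487480/14.373704 = 0.876688
Iteration 3:
  f(0.876688) = 0.609618
  f'(0.876688) = 10.565876
  x_3 = 0.876688 - 0.609618/10.565876 = 0.818991
Iteration 4:
  f(0.818991) = 0.018550
  f'(0.818991) = 9.926188
  x_4 = 0.818991 - 0.018550/9.926188 = 0.817123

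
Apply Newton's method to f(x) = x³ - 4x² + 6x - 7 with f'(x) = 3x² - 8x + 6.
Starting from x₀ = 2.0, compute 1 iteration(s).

f(x) = x³ - 4x² + 6x - 7
f'(x) = 3x² - 8x + 6
x₀ = 2.0

Newton-Raphson formula: x_{n+1} = x_n - f(x_n)/f'(x_n)

Iteration 1:
  f(2.000000) = -3.000000
  f'(2.000000) = 2.000000
  x_1 = 2.000000 - (-3.000000)/2.000000 = 3.500000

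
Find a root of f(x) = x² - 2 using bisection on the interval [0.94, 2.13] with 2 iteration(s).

f(x) = x² - 2
Initial interval: [0.94, 2.13]

Iteration 1:
  c_1 = (0.940000 + 2.130000)/2 = 1.535000
  f(c_1) = f(1.535000) = 0.356225
  f(a) × f(c) < 0, new interval: [0.940000, 1.535000]
Iteration 2:
  c_2 = (0.940000 + 1.535000)/2 = 1.237500
  f(c_2) = f(1.237500) = -0.468594
  f(a) × f(c) ≥ 0, new interval: [1.237500, 1.535000]

After 2 iteration(s), the approximation is c_2 = 1.237500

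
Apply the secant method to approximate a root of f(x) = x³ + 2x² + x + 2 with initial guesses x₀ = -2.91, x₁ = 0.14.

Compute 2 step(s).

f(x) = x³ + 2x² + x + 2
x₀ = -2.91, x₁ = 0.14

Secant formula: x_{n+1} = x_n - f(x_n)(x_n - x_{n-1})/(f(x_n) - f(x_{n-1}))

Iteration 1:
  f(-2.910000) = -8.615971
  f(0.140000) = 2.181944
  x_2 = 0.140000 - 2.181944×(0.140000 - (-2.910000))/(2.181944 - (-8.615971))
       = -0.476316
Iteration 2:
  f(0.140000) = 2.181944
  f(-0.476316) = 1.869373
  x_3 = -0.476316 - 1.869373×(-0.476316 - 0.140000)/(1.869373 - 2.181944)
       = -4.162275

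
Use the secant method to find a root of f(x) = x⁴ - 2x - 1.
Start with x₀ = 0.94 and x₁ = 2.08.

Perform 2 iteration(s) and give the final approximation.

f(x) = x⁴ - 2x - 1
x₀ = 0.94, x₁ = 2.08

Secant formula: x_{n+1} = x_n - f(x_n)(x_n - x_{n-1})/(f(x_n) - f(x_{n-1}))

Iteration 1:
  f(0.940000) = -2.099251
  f(2.080000) = 13.557737
  x_2 = 2.080000 - 13.557737×(2.080000 - 0.940000)/(13.557737 - (-2.099251))
       = 1.092848
Iteration 2:
  f(2.080000) = 13.557737
  f(1.092848) = -1.759302
  x_3 = 1.092848 - (-1.759302)×(1.092848 - 2.080000)/(-1.759302 - 13.557737)
       = 1.206232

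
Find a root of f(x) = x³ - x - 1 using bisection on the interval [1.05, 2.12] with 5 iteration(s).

f(x) = x³ - x - 1
Initial interval: [1.05, 2.12]

Iteration 1:
  c_1 = (1.050000 + 2.120000)/2 = 1.585000
  f(c_1) = f(1.585000) = 1.396877
  f(a) × f(c) < 0, new interval: [1.050000, 1.585000]
Iteration 2:
  c_2 = (1.050000 + 1.585000)/2 = 1.317500
  f(c_2) = f(1.317500) = -0.030575
  f(a) × f(c) ≥ 0, new interval: [1.317500, 1.585000]
Iteration 3:
  c_3 = (1.317500 + 1.585000)/2 = 1.451250
  f(c_3) = f(1.451250) = 0.605266
  f(a) × f(c) < 0, new interval: [1.317500, 1.451250]
Iteration 4:
  c_4 = (1.317500 + 1.451250)/2 = 1.384375
  f(c_4) = f(1.384375) = 0.268772
  f(a) × f(c) < 0, new interval: [1.317500, 1.384375]
Iteration 5:
  c_5 = (1.317500 + 1.384375)/2 = 1.350937
  f(c_5) = f(1.350937) = 0.114567
  f(a) × f(c) < 0, new interval: [1.317500, 1.350937]

After 5 iteration(s), the approximation is c_5 = 1.350937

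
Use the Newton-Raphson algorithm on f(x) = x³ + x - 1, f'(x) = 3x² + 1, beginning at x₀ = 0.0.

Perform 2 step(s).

f(x) = x³ + x - 1
f'(x) = 3x² + 1
x₀ = 0.0

Newton-Raphson formula: x_{n+1} = x_n - f(x_n)/f'(x_n)

Iteration 1:
  f(0.000000) = -1.000000
  f'(0.000000) = 1.000000
  x_1 = 0.000000 - (-1.000000)/1.000000 = 1.000000
Iteration 2:
  f(1.000000) = 1.000000
  f'(1.000000) = 4.000000
  x_2 = 1.000000 - 1.000000/4.000000 = 0.750000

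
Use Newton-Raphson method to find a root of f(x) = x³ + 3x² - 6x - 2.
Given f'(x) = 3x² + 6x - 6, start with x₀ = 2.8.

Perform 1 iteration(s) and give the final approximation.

f(x) = x³ + 3x² - 6x - 2
f'(x) = 3x² + 6x - 6
x₀ = 2.8

Newton-Raphson formula: x_{n+1} = x_n - f(x_n)/f'(x_n)

Iteration 1:
  f(2.800000) = 26.672000
  f'(2.800000) = 34.320000
  x_1 = 2.800000 - 26.672000/34.320000 = 2.022844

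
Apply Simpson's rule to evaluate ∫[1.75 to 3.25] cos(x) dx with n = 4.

f(x) = cos(x)
a = 1.75, b = 3.25, n = 4
h = (b - a)/n = 0.375000

Simpson's rule: (h/3)[f(x₀) + 4f(x₁) + 2f(x₂) + ... + f(xₙ)]

x_0 = 1.7500, f(x_0) = -0.178246, coefficient = 1
x_1 = 2.1250, f(x_1) = -0.526266, coefficient = 4
x_2 = 2.5000, f(x_2) = -0.801144, coefficient = 2
x_3 = 2.8750, f(x_3) = -0.964674, coefficient = 4
x_4 = 3.2500, f(x_4) = -0.994130, coefficient = 1

I ≈ (0.375000/3) × -8.738425 = -1.092303
Exact value: -1.092181
Error: 0.000122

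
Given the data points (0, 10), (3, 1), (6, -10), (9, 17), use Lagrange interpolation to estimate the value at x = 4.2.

Lagrange interpolation formula:
P(x) = Σ yᵢ × Lᵢ(x)
where Lᵢ(x) = Π_{j≠i} (x - xⱼ)/(xᵢ - xⱼ)

L_0(4.2) = (4.2 - 3)/(0 - 3) × (4.2 - 6)/(0 - 6) × (4.2 - 9)/(0 - 9) = -0.064000
L_1(4.2) = (4.2 - 0)/(3 - 0) × (4.2 - 6)/(3 - 6) × (4.2 - 9)/(3 - 9) = 0.672000
L_2(4.2) = (4.2 - 0)/(6 - 0) × (4.2 - 3)/(6 - 3) × (4.2 - 9)/(6 - 9) = 0.448000
L_3(4.2) = (4.2 - 0)/(9 - 0) × (4.2 - 3)/(9 - 3) × (4.2 - 6)/(9 - 6) = -0.056000

P(4.2) = 10×L_0(4.2) + 1×L_1(4.2) + (-10)×L_2(4.2) + 17×L_3(4.2)
P(4.2) = -5.400000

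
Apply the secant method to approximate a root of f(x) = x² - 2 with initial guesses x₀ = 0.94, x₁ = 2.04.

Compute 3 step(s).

f(x) = x² - 2
x₀ = 0.94, x₁ = 2.04

Secant formula: x_{n+1} = x_n - f(x_n)(x_n - x_{n-1})/(f(x_n) - f(x_{n-1}))

Iteration 1:
  f(0.940000) = -1.116400
  f(2.040000) = 2.161600
  x_2 = 2.040000 - 2.161600×(2.040000 - 0.940000)/(2.161600 - (-1.116400))
       = 1.314631
Iteration 2:
  f(2.040000) = 2.161600
  f(1.314631) = -0.271746
  x_3 = 1.314631 - (-0.271746)×(1.314631 - 2.040000)/(-0.271746 - 2.161600)
       = 1.395637
Iteration 3:
  f(1.314631) = -0.271746
  f(1.395637) = -0.052197
  x_4 = 1.395637 - (-0.052197)×(1.395637 - 1.314631)/(-0.052197 - (-0.271746))
       = 1.414896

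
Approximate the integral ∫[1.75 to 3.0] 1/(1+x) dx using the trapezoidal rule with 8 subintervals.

f(x) = 1/(1+x)
a = 1.75, b = 3.0, n = 8
h = (b - a)/n = 0.156250

Trapezoidal rule: (h/2)[f(x₀) + 2f(x₁) + 2f(x₂) + ... + f(xₙ)]

x_0 = 1.7500, f(x_0) = 0.363636, coefficient = 1
x_1 = 1.9062, f(x_1) = 0.344086, coefficient = 2
x_2 = 2.0625, f(x_2) = 0.326531, coefficient = 2
x_3 = 2.2188, f(x_3) = 0.310680, coefficient = 2
x_4 = 2.3750, f(x_4) = 0.296296, coefficient = 2
x_5 = 2.5312, f(x_5) = 0.283186, coefficient = 2
x_6 = 2.6875, f(x_6) = 0.271186, coefficient = 2
x_7 = 2.8438, f(x_7) = 0.260163, coefficient = 2
x_8 = 3.0000, f(x_8) = 0.250000, coefficient = 1

I ≈ (0.156250/2) × 4.797891 = 0.374835
Exact value: 0.374693
Error: 0.000142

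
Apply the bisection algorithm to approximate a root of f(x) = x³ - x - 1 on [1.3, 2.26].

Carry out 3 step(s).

f(x) = x³ - x - 1
Initial interval: [1.3, 2.26]

Iteration 1:
  c_1 = (1.300000 + 2.260000)/2 = 1.780000
  f(c_1) = f(1.780000) = 2.859752
  f(a) × f(c) < 0, new interval: [1.300000, 1.780000]
Iteration 2:
  c_2 = (1.300000 + 1.780000)/2 = 1.540000
  f(c_2) = f(1.540000) = 1.112264
  f(a) × f(c) < 0, new interval: [1.300000, 1.540000]
Iteration 3:
  c_3 = (1.300000 + 1.540000)/2 = 1.420000
  f(c_3) = f(1.420000) = 0.443288
  f(a) × f(c) < 0, new interval: [1.300000, 1.420000]

After 3 iteration(s), the approximation is c_3 = 1.420000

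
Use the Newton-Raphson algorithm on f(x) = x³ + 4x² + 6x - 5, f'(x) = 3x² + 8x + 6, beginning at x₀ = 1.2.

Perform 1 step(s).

f(x) = x³ + 4x² + 6x - 5
f'(x) = 3x² + 8x + 6
x₀ = 1.2

Newton-Raphson formula: x_{n+1} = x_n - f(x_n)/f'(x_n)

Iteration 1:
  f(1.200000) = 9.688000
  f'(1.200000) = 19.920000
  x_1 = 1.200000 - 9.688000/19.920000 = 0.713655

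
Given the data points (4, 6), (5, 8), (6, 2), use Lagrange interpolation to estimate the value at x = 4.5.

Lagrange interpolation formula:
P(x) = Σ yᵢ × Lᵢ(x)
where Lᵢ(x) = Π_{j≠i} (x - xⱼ)/(xᵢ - xⱼ)

L_0(4.5) = (4.5 - 5)/(4 - 5) × (4.5 - 6)/(4 - 6) = 0.375000
L_1(4.5) = (4.5 - 4)/(5 - 4) × (4.5 - 6)/(5 - 6) = 0.750000
L_2(4.5) = (4.5 - 4)/(6 - 4) × (4.5 - 5)/(6 - 5) = -0.125000

P(4.5) = 6×L_0(4.5) + 8×L_1(4.5) + 2×L_2(4.5)
P(4.5) = 8.000000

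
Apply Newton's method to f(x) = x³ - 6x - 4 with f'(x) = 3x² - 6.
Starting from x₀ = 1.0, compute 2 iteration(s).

f(x) = x³ - 6x - 4
f'(x) = 3x² - 6
x₀ = 1.0

Newton-Raphson formula: x_{n+1} = x_n - f(x_n)/f'(x_n)

Iteration 1:
  f(1.000000) = -9.000000
  f'(1.000000) = -3.000000
  x_1 = 1.000000 - (-9.000000)/(-3.000000) = -2.000000
Iteration 2:
  f(-2.000000) = 0.000000
  f'(-2.000000) = 6.000000
  x_2 = -2.000000 - 0.000000/6.000000 = -2.000000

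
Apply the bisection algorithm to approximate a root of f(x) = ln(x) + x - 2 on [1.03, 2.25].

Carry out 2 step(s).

f(x) = ln(x) + x - 2
Initial interval: [1.03, 2.25]

Iteration 1:
  c_1 = (1.030000 + 2.250000)/2 = 1.640000
  f(c_1) = f(1.640000) = 0.134696
  f(a) × f(c) < 0, new interval: [1.030000, 1.640000]
Iteration 2:
  c_2 = (1.030000 + 1.640000)/2 = 1.335000
  f(c_2) = f(1.335000) = -0.376069
  f(a) × f(c) ≥ 0, new interval: [1.335000, 1.640000]

After 2 iteration(s), the approximation is c_2 = 1.335000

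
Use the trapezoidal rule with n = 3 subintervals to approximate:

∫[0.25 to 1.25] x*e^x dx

f(x) = x*e^x
a = 0.25, b = 1.25, n = 3
h = (b - a)/n = 0.333333

Trapezoidal rule: (h/2)[f(x₀) + 2f(x₁) + 2f(x₂) + ... + f(xₙ)]

x_0 = 0.2500, f(x_0) = 0.321006, coefficient = 1
x_1 = 0.5833, f(x_1) = 1.045334, coefficient = 2
x_2 = 0.9167, f(x_2) = 2.292528, coefficient = 2
x_3 = 1.2500, f(x_3) = 4.362929, coefficient = 1

I ≈ (0.333333/2) × 11.359661 = 1.893277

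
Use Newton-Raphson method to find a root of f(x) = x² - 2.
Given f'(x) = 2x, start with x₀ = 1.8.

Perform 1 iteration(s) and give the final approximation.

f(x) = x² - 2
f'(x) = 2x
x₀ = 1.8

Newton-Raphson formula: x_{n+1} = x_n - f(x_n)/f'(x_n)

Iteration 1:
  f(1.800000) = 1.240000
  f'(1.800000) = 3.600000
  x_1 = 1.800000 - 1.240000/3.600000 = 1.455556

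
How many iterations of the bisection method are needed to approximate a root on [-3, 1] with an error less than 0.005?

We need (b-a)/2^n ≤ 0.005
(1 - (-3))/2^n ≤ 0.005
4/2^n ≤ 0.005
2^n ≥ 800
n ≥ log₂(800) = 9.64
n ≥ 10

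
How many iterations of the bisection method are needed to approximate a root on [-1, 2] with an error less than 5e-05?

We need (b-a)/2^n ≤ 5e-05
(2 - (-1))/2^n ≤ 5e-05
3/2^n ≤ 5e-05
2^n ≥ 60000
n ≥ log₂(60000) = 15.87
n ≥ 16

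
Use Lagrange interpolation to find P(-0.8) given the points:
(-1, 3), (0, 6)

Lagrange interpolation formula:
P(x) = Σ yᵢ × Lᵢ(x)
where Lᵢ(x) = Π_{j≠i} (x - xⱼ)/(xᵢ - xⱼ)

L_0(-0.8) = (-0.8 - 0)/(-1 - 0) = 0.800000
L_1(-0.8) = (-0.8 - (-1))/(0 - (-1)) = 0.200000

P(-0.8) = 3×L_0(-0.8) + 6×L_1(-0.8)
P(-0.8) = 3.600000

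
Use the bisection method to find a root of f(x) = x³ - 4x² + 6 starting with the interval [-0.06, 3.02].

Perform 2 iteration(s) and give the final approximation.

f(x) = x³ - 4x² + 6
Initial interval: [-0.06, 3.02]

Iteration 1:
  c_1 = (-0.060000 + 3.020000)/2 = 1.480000
  f(c_1) = f(1.480000) = 0.480192
  f(a) × f(c) ≥ 0, new interval: [1.480000, 3.020000]
Iteration 2:
  c_2 = (1.480000 + 3.020000)/2 = 2.250000
  f(c_2) = f(2.250000) = -2.859375
  f(a) × f(c) < 0, new interval: [1.480000, 2.250000]

After 2 iteration(s), the approximation is c_2 = 2.250000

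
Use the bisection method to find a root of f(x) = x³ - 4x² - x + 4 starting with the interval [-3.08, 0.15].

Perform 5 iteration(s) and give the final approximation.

f(x) = x³ - 4x² - x + 4
Initial interval: [-3.08, 0.15]

Iteration 1:
  c_1 = (-3.080000 + 0.150000)/2 = -1.465000
  f(c_1) = f(-1.465000) = -6.264120
  f(a) × f(c) ≥ 0, new interval: [-1.465000, 0.150000]
Iteration 2:
  c_2 = (-1.465000 + 0.150000)/2 = -0.657500
  f(c_2) = f(-0.657500) = 2.644034
  f(a) × f(c) < 0, new interval: [-1.465000, -0.657500]
Iteration 3:
  c_3 = (-1.465000 + (-0.657500))/2 = -1.061250
  f(c_3) = f(-1.061250) = -0.638991
  f(a) × f(c) ≥ 0, new interval: [-1.061250, -0.657500]
Iteration 4:
  c_4 = (-1.061250 + (-0.657500))/2 = -0.859375
  f(c_4) = f(-0.859375) = 1.270603
  f(a) × f(c) < 0, new interval: [-1.061250, -0.859375]
Iteration 5:
  c_5 = (-1.061250 + (-0.859375))/2 = -0.960313
  f(c_5) = f(-0.960313) = 0.385912
  f(a) × f(c) < 0, new interval: [-1.061250, -0.960313]

After 5 iteration(s), the approximation is c_5 = -0.960313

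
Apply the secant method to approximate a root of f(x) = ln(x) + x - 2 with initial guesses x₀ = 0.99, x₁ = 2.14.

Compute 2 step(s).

f(x) = ln(x) + x - 2
x₀ = 0.99, x₁ = 2.14

Secant formula: x_{n+1} = x_n - f(x_n)(x_n - x_{n-1})/(f(x_n) - f(x_{n-1}))

Iteration 1:
  f(0.990000) = -1.020050
  f(2.140000) = 0.900806
  x_2 = 2.140000 - 0.900806×(2.140000 - 0.990000)/(0.900806 - (-1.020050))
       = 1.600695
Iteration 2:
  f(2.140000) = 0.900806
  f(1.600695) = 0.071133
  x_3 = 1.600695 - 0.071133×(1.600695 - 2.140000)/(0.071133 - 0.900806)
       = 1.554457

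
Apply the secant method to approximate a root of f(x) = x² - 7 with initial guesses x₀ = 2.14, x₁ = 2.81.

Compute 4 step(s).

f(x) = x² - 7
x₀ = 2.14, x₁ = 2.81

Secant formula: x_{n+1} = x_n - f(x_n)(x_n - x_{n-1})/(f(x_n) - f(x_{n-1}))

Iteration 1:
  f(2.140000) = -2.420400
  f(2.810000) = 0.896100
  x_2 = 2.810000 - 0.896100×(2.810000 - 2.140000)/(0.896100 - (-2.420400))
       = 2.628970
Iteration 2:
  f(2.810000) = 0.896100
  f(2.628970) = -0.088518
  x_3 = 2.628970 - (-0.088518)×(2.628970 - 2.810000)/(-0.088518 - 0.896100)
       = 2.645245
Iteration 3:
  f(2.628970) = -0.088518
  f(2.645245) = -0.002681
  x_4 = 2.645245 - (-0.002681)×(2.645245 - 2.628970)/(-0.002681 - (-0.088518))
       = 2.645753
Iteration 4:
  f(2.645245) = -0.002681
  f(2.645753) = 0.000009
  x_5 = 2.645753 - 0.000009×(2.645753 - 2.645245)/(0.000009 - (-0.002681))
       = 2.645751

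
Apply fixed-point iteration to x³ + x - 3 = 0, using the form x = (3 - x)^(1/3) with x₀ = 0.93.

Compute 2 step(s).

Equation: x³ + x - 3 = 0
Fixed-point form: x = (3 - x)^(1/3)
x₀ = 0.93

x_1 = g(0.930000) = 1.274452
x_2 = g(1.274452) = 1.199432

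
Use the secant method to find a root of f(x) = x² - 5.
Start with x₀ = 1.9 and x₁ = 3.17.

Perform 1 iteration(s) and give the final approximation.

f(x) = x² - 5
x₀ = 1.9, x₁ = 3.17

Secant formula: x_{n+1} = x_n - f(x_n)(x_n - x_{n-1})/(f(x_n) - f(x_{n-1}))

Iteration 1:
  f(1.900000) = -1.390000
  f(3.170000) = 5.048900
  x_2 = 3.170000 - 5.048900×(3.170000 - 1.900000)/(5.048900 - (-1.390000))
       = 2.174162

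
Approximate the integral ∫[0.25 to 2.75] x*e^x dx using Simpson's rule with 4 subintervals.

f(x) = x*e^x
a = 0.25, b = 2.75, n = 4
h = (b - a)/n = 0.625000

Simpson's rule: (h/3)[f(x₀) + 4f(x₁) + 2f(x₂) + ... + f(xₙ)]

x_0 = 0.2500, f(x_0) = 0.321006, coefficient = 1
x_1 = 0.8750, f(x_1) = 2.099016, coefficient = 4
x_2 = 1.5000, f(x_2) = 6.722534, coefficient = 2
x_3 = 2.1250, f(x_3) = 17.792407, coefficient = 4
x_4 = 2.7500, f(x_4) = 43.017238, coefficient = 1

I ≈ (0.625000/3) × 136.349003 = 28.406042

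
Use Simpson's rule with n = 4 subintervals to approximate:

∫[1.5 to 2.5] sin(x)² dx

f(x) = sin(x)²
a = 1.5, b = 2.5, n = 4
h = (b - a)/n = 0.250000

Simpson's rule: (h/3)[f(x₀) + 4f(x₁) + 2f(x₂) + ... + f(xₙ)]

x_0 = 1.5000, f(x_0) = 0.994996, coefficient = 1
x_1 = 1.7500, f(x_1) = 0.968228, coefficient = 4
x_2 = 2.0000, f(x_2) = 0.826822, coefficient = 2
x_3 = 2.2500, f(x_3) = 0.605398, coefficient = 4
x_4 = 2.5000, f(x_4) = 0.358169, coefficient = 1

I ≈ (0.250000/3) × 9.301314 = 0.775109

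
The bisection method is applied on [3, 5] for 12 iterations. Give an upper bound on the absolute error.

Bisection error bound: |error| ≤ (b-a)/2^n
|error| ≤ (5 - 3)/2^12 = 2/2^12
|error| ≤ 0.0004882812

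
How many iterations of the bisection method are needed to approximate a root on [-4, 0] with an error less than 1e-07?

We need (b-a)/2^n ≤ 1e-07
(0 - (-4))/2^n ≤ 1e-07
4/2^n ≤ 1e-07
2^n ≥ 40000000
n ≥ log₂(40000000) = 25.25
n ≥ 26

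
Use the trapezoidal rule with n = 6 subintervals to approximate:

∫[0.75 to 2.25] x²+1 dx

f(x) = x²+1
a = 0.75, b = 2.25, n = 6
h = (b - a)/n = 0.250000

Trapezoidal rule: (h/2)[f(x₀) + 2f(x₁) + 2f(x₂) + ... + f(xₙ)]

x_0 = 0.7500, f(x_0) = 1.562500, coefficient = 1
x_1 = 1.0000, f(x_1) = 2.000000, coefficient = 2
x_2 = 1.2500, f(x_2) = 2.562500, coefficient = 2
x_3 = 1.5000, f(x_3) = 3.250000, coefficient = 2
x_4 = 1.7500, f(x_4) = 4.062500, coefficient = 2
x_5 = 2.0000, f(x_5) = 5.000000, coefficient = 2
x_6 = 2.2500, f(x_6) = 6.062500, coefficient = 1

I ≈ (0.250000/2) × 41.375000 = 5.171875
Exact value: 5.156250
Error: 0.015625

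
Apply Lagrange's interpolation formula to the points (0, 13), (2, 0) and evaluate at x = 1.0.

Lagrange interpolation formula:
P(x) = Σ yᵢ × Lᵢ(x)
where Lᵢ(x) = Π_{j≠i} (x - xⱼ)/(xᵢ - xⱼ)

L_0(1.0) = (1.0 - 2)/(0 - 2) = 0.500000
L_1(1.0) = (1.0 - 0)/(2 - 0) = 0.500000

P(1.0) = 13×L_0(1.0) + 0×L_1(1.0)
P(1.0) = 6.500000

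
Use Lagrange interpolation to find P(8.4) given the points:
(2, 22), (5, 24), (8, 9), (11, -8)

Lagrange interpolation formula:
P(x) = Σ yᵢ × Lᵢ(x)
where Lᵢ(x) = Π_{j≠i} (x - xⱼ)/(xᵢ - xⱼ)

L_0(8.4) = (8.4 - 5)/(2 - 5) × (8.4 - 8)/(2 - 8) × (8.4 - 11)/(2 - 11) = 0.021827
L_1(8.4) = (8.4 - 2)/(5 - 2) × (8.4 - 8)/(5 - 8) × (8.4 - 11)/(5 - 11) = -0.123259
L_2(8.4) = (8.4 - 2)/(8 - 2) × (8.4 - 5)/(8 - 5) × (8.4 - 11)/(8 - 11) = 1.047704
L_3(8.4) = (8.4 - 2)/(11 - 2) × (8.4 - 5)/(11 - 5) × (8.4 - 8)/(11 - 8) = 0.053728

P(8.4) = 22×L_0(8.4) + 24×L_1(8.4) + 9×L_2(8.4) + (-8)×L_3(8.4)
P(8.4) = 6.521481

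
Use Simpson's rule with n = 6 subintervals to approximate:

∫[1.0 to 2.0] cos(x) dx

f(x) = cos(x)
a = 1.0, b = 2.0, n = 6
h = (b - a)/n = 0.166667

Simpson's rule: (h/3)[f(x₀) + 4f(x₁) + 2f(x₂) + ... + f(xₙ)]

x_0 = 1.0000, f(x_0) = 0.540302, coefficient = 1
x_1 = 1.1667, f(x_1) = 0.393219, coefficient = 4
x_2 = 1.3333, f(x_2) = 0.235238, coefficient = 2
x_3 = 1.5000, f(x_3) = 0.070737, coefficient = 4
x_4 = 1.6667, f(x_4) = -0.095724, coefficient = 2
x_5 = 1.8333, f(x_5) = -0.259531, coefficient = 4
x_6 = 2.0000, f(x_6) = -0.416147, coefficient = 1

I ≈ (0.166667/3) × 1.220881 = 0.067827
Exact value: 0.067826
Error: 0.000000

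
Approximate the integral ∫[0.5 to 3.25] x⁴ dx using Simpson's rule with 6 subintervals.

f(x) = x⁴
a = 0.5, b = 3.25, n = 6
h = (b - a)/n = 0.458333

Simpson's rule: (h/3)[f(x₀) + 4f(x₁) + 2f(x₂) + ... + f(xₙ)]

x_0 = 0.5000, f(x_0) = 0.062500, coefficient = 1
x_1 = 0.9583, f(x_1) = 0.843464, coefficient = 4
x_2 = 1.4167, f(x_2) = 4.027826, coefficient = 2
x_3 = 1.8750, f(x_3) = 12.359619, coefficient = 4
x_4 = 2.3333, f(x_4) = 29.641975, coefficient = 2
x_5 = 2.7917, f(x_5) = 60.737127, coefficient = 4
x_6 = 3.2500, f(x_6) = 111.566406, coefficient = 1

I ≈ (0.458333/3) × 474.729348 = 72.528095
Exact value: 72.511914
Error: 0.016181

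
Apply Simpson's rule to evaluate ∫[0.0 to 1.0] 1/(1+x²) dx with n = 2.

f(x) = 1/(1+x²)
a = 0.0, b = 1.0, n = 2
h = (b - a)/n = 0.500000

Simpson's rule: (h/3)[f(x₀) + 4f(x₁) + 2f(x₂) + ... + f(xₙ)]

x_0 = 0.0000, f(x_0) = 1.000000, coefficient = 1
x_1 = 0.5000, f(x_1) = 0.800000, coefficient = 4
x_2 = 1.0000, f(x_2) = 0.500000, coefficient = 1

I ≈ (0.500000/3) × 4.700000 = 0.783333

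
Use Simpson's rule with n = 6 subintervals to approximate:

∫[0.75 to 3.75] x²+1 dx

f(x) = x²+1
a = 0.75, b = 3.75, n = 6
h = (b - a)/n = 0.500000

Simpson's rule: (h/3)[f(x₀) + 4f(x₁) + 2f(x₂) + ... + f(xₙ)]

x_0 = 0.7500, f(x_0) = 1.562500, coefficient = 1
x_1 = 1.2500, f(x_1) = 2.562500, coefficient = 4
x_2 = 1.7500, f(x_2) = 4.062500, coefficient = 2
x_3 = 2.2500, f(x_3) = 6.062500, coefficient = 4
x_4 = 2.7500, f(x_4) = 8.562500, coefficient = 2
x_5 = 3.2500, f(x_5) = 11.562500, coefficient = 4
x_6 = 3.7500, f(x_6) = 15.062500, coefficient = 1

I ≈ (0.500000/3) × 122.625000 = 20.437500
Exact value: 20.437500
Error: 0.000000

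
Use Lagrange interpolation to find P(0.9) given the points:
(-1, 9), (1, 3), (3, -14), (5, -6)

Lagrange interpolation formula:
P(x) = Σ yᵢ × Lᵢ(x)
where Lᵢ(x) = Π_{j≠i} (x - xⱼ)/(xᵢ - xⱼ)

L_0(0.9) = (0.9 - 1)/(-1 - 1) × (0.9 - 3)/(-1 - 3) × (0.9 - 5)/(-1 - 5) = 0.017937
L_1(0.9) = (0.9 - (-1))/(1 - (-1)) × (0.9 - 3)/(1 - 3) × (0.9 - 5)/(1 - 5) = 1.022437
L_2(0.9) = (0.9 - (-1))/(3 - (-1)) × (0.9 - 1)/(3 - 1) × (0.9 - 5)/(3 - 5) = -0.048687
L_3(0.9) = (0.9 - (-1))/(5 - (-1)) × (0.9 - 1)/(5 - 1) × (0.9 - 3)/(5 - 3) = 0.008312

P(0.9) = 9×L_0(0.9) + 3×L_1(0.9) + (-14)×L_2(0.9) + (-6)×L_3(0.9)
P(0.9) = 3.860500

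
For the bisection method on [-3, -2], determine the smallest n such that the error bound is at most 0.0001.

We need (b-a)/2^n ≤ 0.0001
(-2 - (-3))/2^n ≤ 0.0001
1/2^n ≤ 0.0001
2^n ≥ 10000
n ≥ log₂(10000) = 13.29
n ≥ 14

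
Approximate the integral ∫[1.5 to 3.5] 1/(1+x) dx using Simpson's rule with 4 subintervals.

f(x) = 1/(1+x)
a = 1.5, b = 3.5, n = 4
h = (b - a)/n = 0.500000

Simpson's rule: (h/3)[f(x₀) + 4f(x₁) + 2f(x₂) + ... + f(xₙ)]

x_0 = 1.5000, f(x_0) = 0.400000, coefficient = 1
x_1 = 2.0000, f(x_1) = 0.333333, coefficient = 4
x_2 = 2.5000, f(x_2) = 0.285714, coefficient = 2
x_3 = 3.0000, f(x_3) = 0.250000, coefficient = 4
x_4 = 3.5000, f(x_4) = 0.222222, coefficient = 1

I ≈ (0.500000/3) × 3.526984 = 0.587831
Exact value: 0.587787
Error: 0.000044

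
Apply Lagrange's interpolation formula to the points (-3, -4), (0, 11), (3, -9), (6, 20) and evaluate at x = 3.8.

Lagrange interpolation formula:
P(x) = Σ yᵢ × Lᵢ(x)
where Lᵢ(x) = Π_{j≠i} (x - xⱼ)/(xᵢ - xⱼ)

L_0(3.8) = (3.8 - 0)/(-3 - 0) × (3.8 - 3)/(-3 - 3) × (3.8 - 6)/(-3 - 6) = 0.041284
L_1(3.8) = (3.8 - (-3))/(0 - (-3)) × (3.8 - 3)/(0 - 3) × (3.8 - 6)/(0 - 6) = -0.221630
L_2(3.8) = (3.8 - (-3))/(3 - (-3)) × (3.8 - 0)/(3 - 0) × (3.8 - 6)/(3 - 6) = 1.052741
L_3(3.8) = (3.8 - (-3))/(6 - (-3)) × (3.8 - 0)/(6 - 0) × (3.8 - 3)/(6 - 3) = 0.127605

P(3.8) = (-4)×L_0(3.8) + 11×L_1(3.8) + (-9)×L_2(3.8) + 20×L_3(3.8)
P(3.8) = -9.525630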